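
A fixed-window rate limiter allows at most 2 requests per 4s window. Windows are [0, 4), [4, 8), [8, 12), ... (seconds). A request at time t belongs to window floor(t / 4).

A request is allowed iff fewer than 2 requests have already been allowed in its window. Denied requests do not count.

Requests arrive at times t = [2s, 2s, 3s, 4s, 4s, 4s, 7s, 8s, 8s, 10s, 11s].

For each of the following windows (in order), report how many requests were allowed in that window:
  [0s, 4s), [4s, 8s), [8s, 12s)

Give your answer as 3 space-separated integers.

Answer: 2 2 2

Derivation:
Processing requests:
  req#1 t=2s (window 0): ALLOW
  req#2 t=2s (window 0): ALLOW
  req#3 t=3s (window 0): DENY
  req#4 t=4s (window 1): ALLOW
  req#5 t=4s (window 1): ALLOW
  req#6 t=4s (window 1): DENY
  req#7 t=7s (window 1): DENY
  req#8 t=8s (window 2): ALLOW
  req#9 t=8s (window 2): ALLOW
  req#10 t=10s (window 2): DENY
  req#11 t=11s (window 2): DENY

Allowed counts by window: 2 2 2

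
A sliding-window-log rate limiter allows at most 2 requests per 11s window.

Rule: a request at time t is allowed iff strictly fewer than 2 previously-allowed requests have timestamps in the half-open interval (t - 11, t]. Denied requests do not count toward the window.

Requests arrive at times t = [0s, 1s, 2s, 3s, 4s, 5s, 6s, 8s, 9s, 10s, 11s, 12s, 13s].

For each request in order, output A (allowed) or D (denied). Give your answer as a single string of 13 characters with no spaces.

Answer: AADDDDDDDDAAD

Derivation:
Tracking allowed requests in the window:
  req#1 t=0s: ALLOW
  req#2 t=1s: ALLOW
  req#3 t=2s: DENY
  req#4 t=3s: DENY
  req#5 t=4s: DENY
  req#6 t=5s: DENY
  req#7 t=6s: DENY
  req#8 t=8s: DENY
  req#9 t=9s: DENY
  req#10 t=10s: DENY
  req#11 t=11s: ALLOW
  req#12 t=12s: ALLOW
  req#13 t=13s: DENY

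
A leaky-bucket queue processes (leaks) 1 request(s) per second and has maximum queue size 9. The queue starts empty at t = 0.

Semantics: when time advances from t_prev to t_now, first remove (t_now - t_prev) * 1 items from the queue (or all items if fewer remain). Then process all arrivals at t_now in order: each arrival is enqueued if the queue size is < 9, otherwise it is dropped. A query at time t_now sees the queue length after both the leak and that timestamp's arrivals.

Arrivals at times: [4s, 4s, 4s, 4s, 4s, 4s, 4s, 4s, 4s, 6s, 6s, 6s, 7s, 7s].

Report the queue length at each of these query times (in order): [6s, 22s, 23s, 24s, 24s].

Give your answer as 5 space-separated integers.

Queue lengths at query times:
  query t=6s: backlog = 9
  query t=22s: backlog = 0
  query t=23s: backlog = 0
  query t=24s: backlog = 0
  query t=24s: backlog = 0

Answer: 9 0 0 0 0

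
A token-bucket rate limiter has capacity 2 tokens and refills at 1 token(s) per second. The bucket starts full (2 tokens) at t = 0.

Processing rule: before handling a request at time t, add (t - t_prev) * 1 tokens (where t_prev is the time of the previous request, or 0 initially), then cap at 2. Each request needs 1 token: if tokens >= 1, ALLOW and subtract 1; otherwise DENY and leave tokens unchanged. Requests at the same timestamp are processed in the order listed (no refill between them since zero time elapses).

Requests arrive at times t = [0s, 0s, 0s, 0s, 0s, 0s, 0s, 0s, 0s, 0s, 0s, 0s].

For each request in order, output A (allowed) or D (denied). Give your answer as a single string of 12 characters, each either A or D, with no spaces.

Answer: AADDDDDDDDDD

Derivation:
Simulating step by step:
  req#1 t=0s: ALLOW
  req#2 t=0s: ALLOW
  req#3 t=0s: DENY
  req#4 t=0s: DENY
  req#5 t=0s: DENY
  req#6 t=0s: DENY
  req#7 t=0s: DENY
  req#8 t=0s: DENY
  req#9 t=0s: DENY
  req#10 t=0s: DENY
  req#11 t=0s: DENY
  req#12 t=0s: DENY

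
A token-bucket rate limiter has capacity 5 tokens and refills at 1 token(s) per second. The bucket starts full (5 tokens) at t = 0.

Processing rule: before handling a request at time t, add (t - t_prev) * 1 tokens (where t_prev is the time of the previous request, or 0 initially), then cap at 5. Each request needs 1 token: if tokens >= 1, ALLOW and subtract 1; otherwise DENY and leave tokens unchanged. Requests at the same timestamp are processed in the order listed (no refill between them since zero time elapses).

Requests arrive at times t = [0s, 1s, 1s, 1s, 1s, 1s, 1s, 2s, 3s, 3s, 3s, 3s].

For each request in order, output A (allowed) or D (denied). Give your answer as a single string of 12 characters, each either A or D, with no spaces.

Answer: AAAAAADAADDD

Derivation:
Simulating step by step:
  req#1 t=0s: ALLOW
  req#2 t=1s: ALLOW
  req#3 t=1s: ALLOW
  req#4 t=1s: ALLOW
  req#5 t=1s: ALLOW
  req#6 t=1s: ALLOW
  req#7 t=1s: DENY
  req#8 t=2s: ALLOW
  req#9 t=3s: ALLOW
  req#10 t=3s: DENY
  req#11 t=3s: DENY
  req#12 t=3s: DENY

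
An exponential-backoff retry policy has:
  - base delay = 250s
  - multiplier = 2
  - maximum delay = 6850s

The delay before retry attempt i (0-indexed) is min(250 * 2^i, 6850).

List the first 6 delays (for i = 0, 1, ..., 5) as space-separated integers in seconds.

Answer: 250 500 1000 2000 4000 6850

Derivation:
Computing each delay:
  i=0: min(250*2^0, 6850) = 250
  i=1: min(250*2^1, 6850) = 500
  i=2: min(250*2^2, 6850) = 1000
  i=3: min(250*2^3, 6850) = 2000
  i=4: min(250*2^4, 6850) = 4000
  i=5: min(250*2^5, 6850) = 6850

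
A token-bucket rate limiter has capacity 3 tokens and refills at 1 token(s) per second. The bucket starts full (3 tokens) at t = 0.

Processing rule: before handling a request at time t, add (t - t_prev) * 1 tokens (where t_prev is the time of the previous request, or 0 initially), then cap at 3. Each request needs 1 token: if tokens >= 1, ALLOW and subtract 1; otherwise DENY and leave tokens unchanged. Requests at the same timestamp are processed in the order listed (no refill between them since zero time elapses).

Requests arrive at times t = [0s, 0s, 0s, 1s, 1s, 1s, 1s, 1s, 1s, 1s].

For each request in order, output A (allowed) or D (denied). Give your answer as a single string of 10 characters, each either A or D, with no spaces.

Simulating step by step:
  req#1 t=0s: ALLOW
  req#2 t=0s: ALLOW
  req#3 t=0s: ALLOW
  req#4 t=1s: ALLOW
  req#5 t=1s: DENY
  req#6 t=1s: DENY
  req#7 t=1s: DENY
  req#8 t=1s: DENY
  req#9 t=1s: DENY
  req#10 t=1s: DENY

Answer: AAAADDDDDD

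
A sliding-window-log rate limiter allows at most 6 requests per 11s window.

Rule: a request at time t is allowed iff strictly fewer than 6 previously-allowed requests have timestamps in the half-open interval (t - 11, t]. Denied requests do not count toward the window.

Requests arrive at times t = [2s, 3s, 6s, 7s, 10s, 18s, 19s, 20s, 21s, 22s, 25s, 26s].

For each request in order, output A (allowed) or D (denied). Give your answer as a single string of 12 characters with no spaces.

Tracking allowed requests in the window:
  req#1 t=2s: ALLOW
  req#2 t=3s: ALLOW
  req#3 t=6s: ALLOW
  req#4 t=7s: ALLOW
  req#5 t=10s: ALLOW
  req#6 t=18s: ALLOW
  req#7 t=19s: ALLOW
  req#8 t=20s: ALLOW
  req#9 t=21s: ALLOW
  req#10 t=22s: ALLOW
  req#11 t=25s: ALLOW
  req#12 t=26s: DENY

Answer: AAAAAAAAAAAD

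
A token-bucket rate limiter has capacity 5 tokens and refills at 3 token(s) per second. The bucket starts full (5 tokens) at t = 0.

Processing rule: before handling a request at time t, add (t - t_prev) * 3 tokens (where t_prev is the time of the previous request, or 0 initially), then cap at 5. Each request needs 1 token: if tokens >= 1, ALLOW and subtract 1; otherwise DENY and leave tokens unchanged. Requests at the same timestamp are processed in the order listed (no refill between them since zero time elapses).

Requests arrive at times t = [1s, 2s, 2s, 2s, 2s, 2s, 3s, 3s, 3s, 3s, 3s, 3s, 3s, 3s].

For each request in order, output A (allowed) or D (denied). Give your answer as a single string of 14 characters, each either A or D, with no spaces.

Simulating step by step:
  req#1 t=1s: ALLOW
  req#2 t=2s: ALLOW
  req#3 t=2s: ALLOW
  req#4 t=2s: ALLOW
  req#5 t=2s: ALLOW
  req#6 t=2s: ALLOW
  req#7 t=3s: ALLOW
  req#8 t=3s: ALLOW
  req#9 t=3s: ALLOW
  req#10 t=3s: DENY
  req#11 t=3s: DENY
  req#12 t=3s: DENY
  req#13 t=3s: DENY
  req#14 t=3s: DENY

Answer: AAAAAAAAADDDDD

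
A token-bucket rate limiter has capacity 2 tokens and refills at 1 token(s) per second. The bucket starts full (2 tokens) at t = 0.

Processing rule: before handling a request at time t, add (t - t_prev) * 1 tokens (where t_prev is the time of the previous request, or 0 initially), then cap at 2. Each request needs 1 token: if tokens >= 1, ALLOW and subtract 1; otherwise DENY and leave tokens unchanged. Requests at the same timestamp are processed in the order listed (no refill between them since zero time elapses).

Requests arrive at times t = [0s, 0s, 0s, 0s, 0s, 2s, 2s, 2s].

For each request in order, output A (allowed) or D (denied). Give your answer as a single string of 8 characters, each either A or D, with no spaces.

Answer: AADDDAAD

Derivation:
Simulating step by step:
  req#1 t=0s: ALLOW
  req#2 t=0s: ALLOW
  req#3 t=0s: DENY
  req#4 t=0s: DENY
  req#5 t=0s: DENY
  req#6 t=2s: ALLOW
  req#7 t=2s: ALLOW
  req#8 t=2s: DENY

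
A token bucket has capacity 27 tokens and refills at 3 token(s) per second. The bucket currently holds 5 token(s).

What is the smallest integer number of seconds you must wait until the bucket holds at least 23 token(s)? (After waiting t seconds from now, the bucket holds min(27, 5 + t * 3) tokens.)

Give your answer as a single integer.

Need 5 + t * 3 >= 23, so t >= 18/3.
Smallest integer t = ceil(18/3) = 6.

Answer: 6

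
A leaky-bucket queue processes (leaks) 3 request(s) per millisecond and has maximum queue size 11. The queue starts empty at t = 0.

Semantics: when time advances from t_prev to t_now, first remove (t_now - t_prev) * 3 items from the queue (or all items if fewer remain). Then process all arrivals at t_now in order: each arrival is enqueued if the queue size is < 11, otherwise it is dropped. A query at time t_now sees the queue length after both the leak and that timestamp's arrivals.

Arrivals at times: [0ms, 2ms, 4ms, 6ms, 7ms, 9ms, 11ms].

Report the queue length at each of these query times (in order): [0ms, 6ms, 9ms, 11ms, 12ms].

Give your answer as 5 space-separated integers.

Answer: 1 1 1 1 0

Derivation:
Queue lengths at query times:
  query t=0ms: backlog = 1
  query t=6ms: backlog = 1
  query t=9ms: backlog = 1
  query t=11ms: backlog = 1
  query t=12ms: backlog = 0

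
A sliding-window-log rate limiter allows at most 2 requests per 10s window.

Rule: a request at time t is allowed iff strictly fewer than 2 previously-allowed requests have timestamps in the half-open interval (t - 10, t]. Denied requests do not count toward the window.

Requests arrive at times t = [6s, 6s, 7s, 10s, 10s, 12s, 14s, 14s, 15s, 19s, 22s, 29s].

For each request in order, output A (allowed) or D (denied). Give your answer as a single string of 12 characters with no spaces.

Tracking allowed requests in the window:
  req#1 t=6s: ALLOW
  req#2 t=6s: ALLOW
  req#3 t=7s: DENY
  req#4 t=10s: DENY
  req#5 t=10s: DENY
  req#6 t=12s: DENY
  req#7 t=14s: DENY
  req#8 t=14s: DENY
  req#9 t=15s: DENY
  req#10 t=19s: ALLOW
  req#11 t=22s: ALLOW
  req#12 t=29s: ALLOW

Answer: AADDDDDDDAAA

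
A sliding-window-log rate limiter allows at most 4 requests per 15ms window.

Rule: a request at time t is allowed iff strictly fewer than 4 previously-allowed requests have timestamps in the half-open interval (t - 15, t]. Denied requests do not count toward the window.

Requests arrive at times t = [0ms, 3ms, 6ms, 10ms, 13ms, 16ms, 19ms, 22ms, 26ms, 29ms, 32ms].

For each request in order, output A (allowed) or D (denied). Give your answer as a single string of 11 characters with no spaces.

Tracking allowed requests in the window:
  req#1 t=0ms: ALLOW
  req#2 t=3ms: ALLOW
  req#3 t=6ms: ALLOW
  req#4 t=10ms: ALLOW
  req#5 t=13ms: DENY
  req#6 t=16ms: ALLOW
  req#7 t=19ms: ALLOW
  req#8 t=22ms: ALLOW
  req#9 t=26ms: ALLOW
  req#10 t=29ms: DENY
  req#11 t=32ms: ALLOW

Answer: AAAADAAAADA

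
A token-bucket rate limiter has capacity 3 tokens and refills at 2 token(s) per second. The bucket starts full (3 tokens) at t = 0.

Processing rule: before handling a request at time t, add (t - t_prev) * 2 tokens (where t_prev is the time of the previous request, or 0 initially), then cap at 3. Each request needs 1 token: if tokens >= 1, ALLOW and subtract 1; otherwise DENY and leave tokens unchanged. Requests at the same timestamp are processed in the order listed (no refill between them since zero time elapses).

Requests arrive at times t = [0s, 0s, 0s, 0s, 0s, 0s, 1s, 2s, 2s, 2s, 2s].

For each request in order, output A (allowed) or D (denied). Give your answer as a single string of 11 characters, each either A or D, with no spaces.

Answer: AAADDDAAAAD

Derivation:
Simulating step by step:
  req#1 t=0s: ALLOW
  req#2 t=0s: ALLOW
  req#3 t=0s: ALLOW
  req#4 t=0s: DENY
  req#5 t=0s: DENY
  req#6 t=0s: DENY
  req#7 t=1s: ALLOW
  req#8 t=2s: ALLOW
  req#9 t=2s: ALLOW
  req#10 t=2s: ALLOW
  req#11 t=2s: DENY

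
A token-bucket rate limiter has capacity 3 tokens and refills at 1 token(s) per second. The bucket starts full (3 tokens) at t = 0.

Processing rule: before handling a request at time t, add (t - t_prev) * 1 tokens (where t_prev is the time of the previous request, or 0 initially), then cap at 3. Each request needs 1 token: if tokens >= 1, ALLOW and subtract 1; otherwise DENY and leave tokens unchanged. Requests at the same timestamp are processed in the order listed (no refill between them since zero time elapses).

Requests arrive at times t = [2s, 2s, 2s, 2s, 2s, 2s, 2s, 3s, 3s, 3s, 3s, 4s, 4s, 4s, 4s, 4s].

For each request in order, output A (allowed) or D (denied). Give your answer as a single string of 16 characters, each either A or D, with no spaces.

Answer: AAADDDDADDDADDDD

Derivation:
Simulating step by step:
  req#1 t=2s: ALLOW
  req#2 t=2s: ALLOW
  req#3 t=2s: ALLOW
  req#4 t=2s: DENY
  req#5 t=2s: DENY
  req#6 t=2s: DENY
  req#7 t=2s: DENY
  req#8 t=3s: ALLOW
  req#9 t=3s: DENY
  req#10 t=3s: DENY
  req#11 t=3s: DENY
  req#12 t=4s: ALLOW
  req#13 t=4s: DENY
  req#14 t=4s: DENY
  req#15 t=4s: DENY
  req#16 t=4s: DENY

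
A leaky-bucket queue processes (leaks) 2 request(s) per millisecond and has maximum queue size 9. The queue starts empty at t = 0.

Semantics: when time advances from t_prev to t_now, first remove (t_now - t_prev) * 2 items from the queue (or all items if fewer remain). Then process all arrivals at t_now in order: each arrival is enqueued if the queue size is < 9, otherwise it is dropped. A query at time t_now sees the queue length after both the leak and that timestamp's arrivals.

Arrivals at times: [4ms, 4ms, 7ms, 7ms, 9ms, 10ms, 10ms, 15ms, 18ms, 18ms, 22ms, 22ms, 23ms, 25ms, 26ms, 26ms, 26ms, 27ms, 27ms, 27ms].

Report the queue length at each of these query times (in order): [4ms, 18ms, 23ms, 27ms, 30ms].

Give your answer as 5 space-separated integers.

Answer: 2 2 1 4 0

Derivation:
Queue lengths at query times:
  query t=4ms: backlog = 2
  query t=18ms: backlog = 2
  query t=23ms: backlog = 1
  query t=27ms: backlog = 4
  query t=30ms: backlog = 0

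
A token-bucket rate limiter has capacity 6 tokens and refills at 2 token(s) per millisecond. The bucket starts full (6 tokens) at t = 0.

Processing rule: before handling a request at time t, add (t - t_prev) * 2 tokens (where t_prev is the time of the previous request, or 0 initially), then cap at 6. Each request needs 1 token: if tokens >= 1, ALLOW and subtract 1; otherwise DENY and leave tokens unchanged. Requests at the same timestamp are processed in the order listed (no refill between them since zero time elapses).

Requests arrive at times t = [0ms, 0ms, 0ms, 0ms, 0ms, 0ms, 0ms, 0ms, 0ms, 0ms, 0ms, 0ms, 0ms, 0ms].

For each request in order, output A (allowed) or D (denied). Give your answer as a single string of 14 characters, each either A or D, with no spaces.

Simulating step by step:
  req#1 t=0ms: ALLOW
  req#2 t=0ms: ALLOW
  req#3 t=0ms: ALLOW
  req#4 t=0ms: ALLOW
  req#5 t=0ms: ALLOW
  req#6 t=0ms: ALLOW
  req#7 t=0ms: DENY
  req#8 t=0ms: DENY
  req#9 t=0ms: DENY
  req#10 t=0ms: DENY
  req#11 t=0ms: DENY
  req#12 t=0ms: DENY
  req#13 t=0ms: DENY
  req#14 t=0ms: DENY

Answer: AAAAAADDDDDDDD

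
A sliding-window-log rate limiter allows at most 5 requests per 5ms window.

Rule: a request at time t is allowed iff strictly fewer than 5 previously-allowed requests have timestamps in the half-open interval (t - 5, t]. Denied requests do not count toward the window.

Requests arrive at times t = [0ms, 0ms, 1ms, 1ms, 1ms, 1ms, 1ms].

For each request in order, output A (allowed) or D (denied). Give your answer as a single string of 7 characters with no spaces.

Answer: AAAAADD

Derivation:
Tracking allowed requests in the window:
  req#1 t=0ms: ALLOW
  req#2 t=0ms: ALLOW
  req#3 t=1ms: ALLOW
  req#4 t=1ms: ALLOW
  req#5 t=1ms: ALLOW
  req#6 t=1ms: DENY
  req#7 t=1ms: DENY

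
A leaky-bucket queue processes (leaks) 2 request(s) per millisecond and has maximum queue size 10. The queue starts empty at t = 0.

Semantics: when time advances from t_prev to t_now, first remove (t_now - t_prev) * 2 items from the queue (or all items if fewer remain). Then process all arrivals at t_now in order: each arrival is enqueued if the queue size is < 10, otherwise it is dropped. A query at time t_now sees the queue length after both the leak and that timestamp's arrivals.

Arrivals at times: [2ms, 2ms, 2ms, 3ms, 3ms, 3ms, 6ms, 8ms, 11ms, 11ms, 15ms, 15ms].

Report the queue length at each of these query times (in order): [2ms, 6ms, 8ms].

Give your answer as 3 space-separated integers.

Answer: 3 1 1

Derivation:
Queue lengths at query times:
  query t=2ms: backlog = 3
  query t=6ms: backlog = 1
  query t=8ms: backlog = 1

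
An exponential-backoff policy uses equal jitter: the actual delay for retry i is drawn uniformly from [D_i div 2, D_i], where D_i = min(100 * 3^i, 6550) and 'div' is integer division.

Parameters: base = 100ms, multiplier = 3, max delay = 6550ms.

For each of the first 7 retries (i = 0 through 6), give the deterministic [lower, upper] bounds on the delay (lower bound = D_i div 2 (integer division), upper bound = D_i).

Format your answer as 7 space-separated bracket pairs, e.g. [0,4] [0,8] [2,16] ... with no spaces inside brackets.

Computing bounds per retry:
  i=0: D_i=min(100*3^0,6550)=100, bounds=[50,100]
  i=1: D_i=min(100*3^1,6550)=300, bounds=[150,300]
  i=2: D_i=min(100*3^2,6550)=900, bounds=[450,900]
  i=3: D_i=min(100*3^3,6550)=2700, bounds=[1350,2700]
  i=4: D_i=min(100*3^4,6550)=6550, bounds=[3275,6550]
  i=5: D_i=min(100*3^5,6550)=6550, bounds=[3275,6550]
  i=6: D_i=min(100*3^6,6550)=6550, bounds=[3275,6550]

Answer: [50,100] [150,300] [450,900] [1350,2700] [3275,6550] [3275,6550] [3275,6550]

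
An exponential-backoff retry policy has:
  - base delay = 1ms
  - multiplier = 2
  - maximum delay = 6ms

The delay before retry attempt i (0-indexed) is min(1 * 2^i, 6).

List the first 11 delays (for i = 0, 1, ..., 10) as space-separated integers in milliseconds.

Computing each delay:
  i=0: min(1*2^0, 6) = 1
  i=1: min(1*2^1, 6) = 2
  i=2: min(1*2^2, 6) = 4
  i=3: min(1*2^3, 6) = 6
  i=4: min(1*2^4, 6) = 6
  i=5: min(1*2^5, 6) = 6
  i=6: min(1*2^6, 6) = 6
  i=7: min(1*2^7, 6) = 6
  i=8: min(1*2^8, 6) = 6
  i=9: min(1*2^9, 6) = 6
  i=10: min(1*2^10, 6) = 6

Answer: 1 2 4 6 6 6 6 6 6 6 6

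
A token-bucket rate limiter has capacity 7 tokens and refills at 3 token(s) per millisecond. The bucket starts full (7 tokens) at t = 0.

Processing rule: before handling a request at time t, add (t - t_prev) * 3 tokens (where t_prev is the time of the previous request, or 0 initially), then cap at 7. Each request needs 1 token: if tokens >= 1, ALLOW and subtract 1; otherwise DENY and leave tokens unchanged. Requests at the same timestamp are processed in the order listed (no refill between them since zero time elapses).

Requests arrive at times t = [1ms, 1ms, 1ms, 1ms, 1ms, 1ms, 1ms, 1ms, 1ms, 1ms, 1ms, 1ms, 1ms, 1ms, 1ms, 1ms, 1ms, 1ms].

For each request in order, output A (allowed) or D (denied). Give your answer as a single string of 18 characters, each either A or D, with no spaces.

Answer: AAAAAAADDDDDDDDDDD

Derivation:
Simulating step by step:
  req#1 t=1ms: ALLOW
  req#2 t=1ms: ALLOW
  req#3 t=1ms: ALLOW
  req#4 t=1ms: ALLOW
  req#5 t=1ms: ALLOW
  req#6 t=1ms: ALLOW
  req#7 t=1ms: ALLOW
  req#8 t=1ms: DENY
  req#9 t=1ms: DENY
  req#10 t=1ms: DENY
  req#11 t=1ms: DENY
  req#12 t=1ms: DENY
  req#13 t=1ms: DENY
  req#14 t=1ms: DENY
  req#15 t=1ms: DENY
  req#16 t=1ms: DENY
  req#17 t=1ms: DENY
  req#18 t=1ms: DENY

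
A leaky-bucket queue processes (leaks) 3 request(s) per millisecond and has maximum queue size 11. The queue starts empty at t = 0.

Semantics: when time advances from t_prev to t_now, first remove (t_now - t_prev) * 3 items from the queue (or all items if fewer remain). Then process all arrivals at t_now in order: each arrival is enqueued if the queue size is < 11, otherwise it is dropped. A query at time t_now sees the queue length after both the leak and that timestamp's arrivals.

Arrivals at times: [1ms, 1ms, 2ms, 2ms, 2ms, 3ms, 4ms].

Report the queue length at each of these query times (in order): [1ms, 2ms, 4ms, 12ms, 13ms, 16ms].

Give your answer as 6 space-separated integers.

Answer: 2 3 1 0 0 0

Derivation:
Queue lengths at query times:
  query t=1ms: backlog = 2
  query t=2ms: backlog = 3
  query t=4ms: backlog = 1
  query t=12ms: backlog = 0
  query t=13ms: backlog = 0
  query t=16ms: backlog = 0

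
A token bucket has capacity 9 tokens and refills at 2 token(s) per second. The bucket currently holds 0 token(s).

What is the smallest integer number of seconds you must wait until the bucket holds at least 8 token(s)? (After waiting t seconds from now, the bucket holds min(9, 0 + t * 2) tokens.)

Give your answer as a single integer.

Answer: 4

Derivation:
Need 0 + t * 2 >= 8, so t >= 8/2.
Smallest integer t = ceil(8/2) = 4.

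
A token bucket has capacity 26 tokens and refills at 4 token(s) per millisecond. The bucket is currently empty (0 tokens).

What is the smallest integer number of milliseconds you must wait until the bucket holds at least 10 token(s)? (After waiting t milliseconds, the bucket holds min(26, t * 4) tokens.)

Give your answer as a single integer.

Answer: 3

Derivation:
Need t * 4 >= 10, so t >= 10/4.
Smallest integer t = ceil(10/4) = 3.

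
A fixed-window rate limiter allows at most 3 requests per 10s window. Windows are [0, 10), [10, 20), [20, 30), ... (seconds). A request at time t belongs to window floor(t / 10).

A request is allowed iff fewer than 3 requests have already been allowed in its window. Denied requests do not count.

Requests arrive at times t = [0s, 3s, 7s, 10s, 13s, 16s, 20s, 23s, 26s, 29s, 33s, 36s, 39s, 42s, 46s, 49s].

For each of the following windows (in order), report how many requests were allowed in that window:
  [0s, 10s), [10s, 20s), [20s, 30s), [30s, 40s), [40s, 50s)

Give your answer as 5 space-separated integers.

Processing requests:
  req#1 t=0s (window 0): ALLOW
  req#2 t=3s (window 0): ALLOW
  req#3 t=7s (window 0): ALLOW
  req#4 t=10s (window 1): ALLOW
  req#5 t=13s (window 1): ALLOW
  req#6 t=16s (window 1): ALLOW
  req#7 t=20s (window 2): ALLOW
  req#8 t=23s (window 2): ALLOW
  req#9 t=26s (window 2): ALLOW
  req#10 t=29s (window 2): DENY
  req#11 t=33s (window 3): ALLOW
  req#12 t=36s (window 3): ALLOW
  req#13 t=39s (window 3): ALLOW
  req#14 t=42s (window 4): ALLOW
  req#15 t=46s (window 4): ALLOW
  req#16 t=49s (window 4): ALLOW

Allowed counts by window: 3 3 3 3 3

Answer: 3 3 3 3 3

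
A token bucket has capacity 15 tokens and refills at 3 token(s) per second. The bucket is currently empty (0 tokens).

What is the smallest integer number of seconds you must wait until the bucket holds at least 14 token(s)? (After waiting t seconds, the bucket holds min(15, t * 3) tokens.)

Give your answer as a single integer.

Answer: 5

Derivation:
Need t * 3 >= 14, so t >= 14/3.
Smallest integer t = ceil(14/3) = 5.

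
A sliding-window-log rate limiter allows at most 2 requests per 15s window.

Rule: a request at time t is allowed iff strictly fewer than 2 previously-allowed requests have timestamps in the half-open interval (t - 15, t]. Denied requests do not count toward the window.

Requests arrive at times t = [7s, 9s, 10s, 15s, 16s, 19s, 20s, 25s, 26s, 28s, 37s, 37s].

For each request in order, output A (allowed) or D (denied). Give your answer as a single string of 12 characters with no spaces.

Tracking allowed requests in the window:
  req#1 t=7s: ALLOW
  req#2 t=9s: ALLOW
  req#3 t=10s: DENY
  req#4 t=15s: DENY
  req#5 t=16s: DENY
  req#6 t=19s: DENY
  req#7 t=20s: DENY
  req#8 t=25s: ALLOW
  req#9 t=26s: ALLOW
  req#10 t=28s: DENY
  req#11 t=37s: DENY
  req#12 t=37s: DENY

Answer: AADDDDDAADDD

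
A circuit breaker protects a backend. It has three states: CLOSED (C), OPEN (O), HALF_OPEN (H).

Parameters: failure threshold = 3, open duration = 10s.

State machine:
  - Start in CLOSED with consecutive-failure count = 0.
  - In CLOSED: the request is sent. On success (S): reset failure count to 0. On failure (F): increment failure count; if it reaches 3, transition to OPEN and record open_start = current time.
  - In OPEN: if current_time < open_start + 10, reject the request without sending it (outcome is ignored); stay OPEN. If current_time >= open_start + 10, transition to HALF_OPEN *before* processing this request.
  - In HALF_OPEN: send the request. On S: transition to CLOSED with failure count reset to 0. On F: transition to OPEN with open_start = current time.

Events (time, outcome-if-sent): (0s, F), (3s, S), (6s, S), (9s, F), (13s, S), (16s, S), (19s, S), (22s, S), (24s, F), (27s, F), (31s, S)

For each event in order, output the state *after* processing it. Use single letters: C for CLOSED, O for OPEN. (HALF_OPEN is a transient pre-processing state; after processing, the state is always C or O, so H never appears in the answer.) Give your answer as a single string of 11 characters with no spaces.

Answer: CCCCCCCCCCC

Derivation:
State after each event:
  event#1 t=0s outcome=F: state=CLOSED
  event#2 t=3s outcome=S: state=CLOSED
  event#3 t=6s outcome=S: state=CLOSED
  event#4 t=9s outcome=F: state=CLOSED
  event#5 t=13s outcome=S: state=CLOSED
  event#6 t=16s outcome=S: state=CLOSED
  event#7 t=19s outcome=S: state=CLOSED
  event#8 t=22s outcome=S: state=CLOSED
  event#9 t=24s outcome=F: state=CLOSED
  event#10 t=27s outcome=F: state=CLOSED
  event#11 t=31s outcome=S: state=CLOSED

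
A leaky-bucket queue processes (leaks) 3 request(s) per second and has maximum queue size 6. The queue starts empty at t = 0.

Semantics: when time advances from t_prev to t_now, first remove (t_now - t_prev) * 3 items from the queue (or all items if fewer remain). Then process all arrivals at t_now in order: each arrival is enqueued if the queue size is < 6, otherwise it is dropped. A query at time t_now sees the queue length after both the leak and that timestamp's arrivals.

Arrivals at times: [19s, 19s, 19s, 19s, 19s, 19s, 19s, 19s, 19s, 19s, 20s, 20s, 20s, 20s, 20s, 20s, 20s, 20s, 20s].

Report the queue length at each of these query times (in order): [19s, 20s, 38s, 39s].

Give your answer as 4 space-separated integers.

Queue lengths at query times:
  query t=19s: backlog = 6
  query t=20s: backlog = 6
  query t=38s: backlog = 0
  query t=39s: backlog = 0

Answer: 6 6 0 0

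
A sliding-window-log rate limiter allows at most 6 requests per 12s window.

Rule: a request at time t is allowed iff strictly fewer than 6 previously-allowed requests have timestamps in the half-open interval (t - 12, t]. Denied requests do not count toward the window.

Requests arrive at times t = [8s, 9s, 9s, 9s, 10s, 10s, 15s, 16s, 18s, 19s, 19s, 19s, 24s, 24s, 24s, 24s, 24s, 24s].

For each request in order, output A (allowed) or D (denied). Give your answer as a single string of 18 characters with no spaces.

Answer: AAAAAADDDDDDAAAAAA

Derivation:
Tracking allowed requests in the window:
  req#1 t=8s: ALLOW
  req#2 t=9s: ALLOW
  req#3 t=9s: ALLOW
  req#4 t=9s: ALLOW
  req#5 t=10s: ALLOW
  req#6 t=10s: ALLOW
  req#7 t=15s: DENY
  req#8 t=16s: DENY
  req#9 t=18s: DENY
  req#10 t=19s: DENY
  req#11 t=19s: DENY
  req#12 t=19s: DENY
  req#13 t=24s: ALLOW
  req#14 t=24s: ALLOW
  req#15 t=24s: ALLOW
  req#16 t=24s: ALLOW
  req#17 t=24s: ALLOW
  req#18 t=24s: ALLOW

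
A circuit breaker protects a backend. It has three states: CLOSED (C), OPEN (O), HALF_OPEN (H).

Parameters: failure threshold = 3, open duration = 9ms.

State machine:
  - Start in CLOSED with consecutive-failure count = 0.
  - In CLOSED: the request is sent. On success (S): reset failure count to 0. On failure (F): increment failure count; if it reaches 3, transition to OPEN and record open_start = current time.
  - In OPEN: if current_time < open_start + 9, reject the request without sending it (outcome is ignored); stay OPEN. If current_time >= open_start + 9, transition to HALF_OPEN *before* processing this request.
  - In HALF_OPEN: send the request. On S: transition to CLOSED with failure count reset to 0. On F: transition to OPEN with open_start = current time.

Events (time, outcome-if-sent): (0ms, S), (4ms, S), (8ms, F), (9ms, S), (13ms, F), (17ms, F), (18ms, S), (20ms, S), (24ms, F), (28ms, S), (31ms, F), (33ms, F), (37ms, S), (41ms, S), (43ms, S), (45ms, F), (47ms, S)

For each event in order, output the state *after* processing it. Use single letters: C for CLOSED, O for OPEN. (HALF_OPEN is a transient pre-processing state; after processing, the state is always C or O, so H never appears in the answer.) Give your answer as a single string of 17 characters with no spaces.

State after each event:
  event#1 t=0ms outcome=S: state=CLOSED
  event#2 t=4ms outcome=S: state=CLOSED
  event#3 t=8ms outcome=F: state=CLOSED
  event#4 t=9ms outcome=S: state=CLOSED
  event#5 t=13ms outcome=F: state=CLOSED
  event#6 t=17ms outcome=F: state=CLOSED
  event#7 t=18ms outcome=S: state=CLOSED
  event#8 t=20ms outcome=S: state=CLOSED
  event#9 t=24ms outcome=F: state=CLOSED
  event#10 t=28ms outcome=S: state=CLOSED
  event#11 t=31ms outcome=F: state=CLOSED
  event#12 t=33ms outcome=F: state=CLOSED
  event#13 t=37ms outcome=S: state=CLOSED
  event#14 t=41ms outcome=S: state=CLOSED
  event#15 t=43ms outcome=S: state=CLOSED
  event#16 t=45ms outcome=F: state=CLOSED
  event#17 t=47ms outcome=S: state=CLOSED

Answer: CCCCCCCCCCCCCCCCC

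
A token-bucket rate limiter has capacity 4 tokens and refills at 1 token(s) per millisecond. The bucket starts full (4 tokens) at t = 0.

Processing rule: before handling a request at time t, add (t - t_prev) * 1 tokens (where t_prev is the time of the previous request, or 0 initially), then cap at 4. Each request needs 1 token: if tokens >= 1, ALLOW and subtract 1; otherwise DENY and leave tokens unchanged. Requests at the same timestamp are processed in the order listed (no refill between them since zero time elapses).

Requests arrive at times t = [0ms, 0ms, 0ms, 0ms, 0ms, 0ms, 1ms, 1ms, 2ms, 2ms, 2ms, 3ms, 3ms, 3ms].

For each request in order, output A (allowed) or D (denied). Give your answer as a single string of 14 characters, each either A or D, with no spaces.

Answer: AAAADDADADDADD

Derivation:
Simulating step by step:
  req#1 t=0ms: ALLOW
  req#2 t=0ms: ALLOW
  req#3 t=0ms: ALLOW
  req#4 t=0ms: ALLOW
  req#5 t=0ms: DENY
  req#6 t=0ms: DENY
  req#7 t=1ms: ALLOW
  req#8 t=1ms: DENY
  req#9 t=2ms: ALLOW
  req#10 t=2ms: DENY
  req#11 t=2ms: DENY
  req#12 t=3ms: ALLOW
  req#13 t=3ms: DENY
  req#14 t=3ms: DENY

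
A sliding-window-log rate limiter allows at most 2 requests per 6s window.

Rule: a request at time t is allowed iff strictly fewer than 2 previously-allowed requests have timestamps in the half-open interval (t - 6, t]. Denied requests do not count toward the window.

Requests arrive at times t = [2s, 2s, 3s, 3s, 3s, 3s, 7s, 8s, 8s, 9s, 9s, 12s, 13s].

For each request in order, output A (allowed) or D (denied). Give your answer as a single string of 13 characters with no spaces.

Answer: AADDDDDAADDDD

Derivation:
Tracking allowed requests in the window:
  req#1 t=2s: ALLOW
  req#2 t=2s: ALLOW
  req#3 t=3s: DENY
  req#4 t=3s: DENY
  req#5 t=3s: DENY
  req#6 t=3s: DENY
  req#7 t=7s: DENY
  req#8 t=8s: ALLOW
  req#9 t=8s: ALLOW
  req#10 t=9s: DENY
  req#11 t=9s: DENY
  req#12 t=12s: DENY
  req#13 t=13s: DENY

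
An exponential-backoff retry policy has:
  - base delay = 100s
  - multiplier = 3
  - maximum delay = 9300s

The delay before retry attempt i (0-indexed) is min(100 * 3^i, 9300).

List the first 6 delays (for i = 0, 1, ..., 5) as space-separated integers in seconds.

Computing each delay:
  i=0: min(100*3^0, 9300) = 100
  i=1: min(100*3^1, 9300) = 300
  i=2: min(100*3^2, 9300) = 900
  i=3: min(100*3^3, 9300) = 2700
  i=4: min(100*3^4, 9300) = 8100
  i=5: min(100*3^5, 9300) = 9300

Answer: 100 300 900 2700 8100 9300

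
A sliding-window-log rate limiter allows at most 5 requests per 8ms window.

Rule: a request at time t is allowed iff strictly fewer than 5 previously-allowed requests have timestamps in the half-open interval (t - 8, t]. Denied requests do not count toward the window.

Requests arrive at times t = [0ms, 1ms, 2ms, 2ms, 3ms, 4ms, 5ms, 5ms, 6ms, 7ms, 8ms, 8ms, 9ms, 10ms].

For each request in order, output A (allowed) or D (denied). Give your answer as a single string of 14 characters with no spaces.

Answer: AAAAADDDDDADAA

Derivation:
Tracking allowed requests in the window:
  req#1 t=0ms: ALLOW
  req#2 t=1ms: ALLOW
  req#3 t=2ms: ALLOW
  req#4 t=2ms: ALLOW
  req#5 t=3ms: ALLOW
  req#6 t=4ms: DENY
  req#7 t=5ms: DENY
  req#8 t=5ms: DENY
  req#9 t=6ms: DENY
  req#10 t=7ms: DENY
  req#11 t=8ms: ALLOW
  req#12 t=8ms: DENY
  req#13 t=9ms: ALLOW
  req#14 t=10ms: ALLOW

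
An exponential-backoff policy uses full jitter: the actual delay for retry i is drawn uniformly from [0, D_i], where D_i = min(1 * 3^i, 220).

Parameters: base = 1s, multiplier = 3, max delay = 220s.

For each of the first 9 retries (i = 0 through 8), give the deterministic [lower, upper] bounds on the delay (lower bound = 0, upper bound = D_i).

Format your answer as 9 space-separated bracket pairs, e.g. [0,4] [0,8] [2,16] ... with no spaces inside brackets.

Answer: [0,1] [0,3] [0,9] [0,27] [0,81] [0,220] [0,220] [0,220] [0,220]

Derivation:
Computing bounds per retry:
  i=0: D_i=min(1*3^0,220)=1, bounds=[0,1]
  i=1: D_i=min(1*3^1,220)=3, bounds=[0,3]
  i=2: D_i=min(1*3^2,220)=9, bounds=[0,9]
  i=3: D_i=min(1*3^3,220)=27, bounds=[0,27]
  i=4: D_i=min(1*3^4,220)=81, bounds=[0,81]
  i=5: D_i=min(1*3^5,220)=220, bounds=[0,220]
  i=6: D_i=min(1*3^6,220)=220, bounds=[0,220]
  i=7: D_i=min(1*3^7,220)=220, bounds=[0,220]
  i=8: D_i=min(1*3^8,220)=220, bounds=[0,220]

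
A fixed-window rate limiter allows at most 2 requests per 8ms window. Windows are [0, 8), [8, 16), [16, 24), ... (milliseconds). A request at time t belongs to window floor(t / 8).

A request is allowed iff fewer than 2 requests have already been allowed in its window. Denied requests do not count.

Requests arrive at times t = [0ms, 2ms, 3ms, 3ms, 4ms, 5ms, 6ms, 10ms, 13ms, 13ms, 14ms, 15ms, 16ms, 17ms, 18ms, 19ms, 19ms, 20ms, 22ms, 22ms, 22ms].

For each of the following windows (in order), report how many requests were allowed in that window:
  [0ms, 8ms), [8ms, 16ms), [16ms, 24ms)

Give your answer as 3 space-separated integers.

Answer: 2 2 2

Derivation:
Processing requests:
  req#1 t=0ms (window 0): ALLOW
  req#2 t=2ms (window 0): ALLOW
  req#3 t=3ms (window 0): DENY
  req#4 t=3ms (window 0): DENY
  req#5 t=4ms (window 0): DENY
  req#6 t=5ms (window 0): DENY
  req#7 t=6ms (window 0): DENY
  req#8 t=10ms (window 1): ALLOW
  req#9 t=13ms (window 1): ALLOW
  req#10 t=13ms (window 1): DENY
  req#11 t=14ms (window 1): DENY
  req#12 t=15ms (window 1): DENY
  req#13 t=16ms (window 2): ALLOW
  req#14 t=17ms (window 2): ALLOW
  req#15 t=18ms (window 2): DENY
  req#16 t=19ms (window 2): DENY
  req#17 t=19ms (window 2): DENY
  req#18 t=20ms (window 2): DENY
  req#19 t=22ms (window 2): DENY
  req#20 t=22ms (window 2): DENY
  req#21 t=22ms (window 2): DENY

Allowed counts by window: 2 2 2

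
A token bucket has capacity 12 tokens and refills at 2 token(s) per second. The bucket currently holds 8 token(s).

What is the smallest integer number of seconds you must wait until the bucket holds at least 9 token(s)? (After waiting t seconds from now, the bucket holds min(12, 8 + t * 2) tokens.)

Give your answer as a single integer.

Need 8 + t * 2 >= 9, so t >= 1/2.
Smallest integer t = ceil(1/2) = 1.

Answer: 1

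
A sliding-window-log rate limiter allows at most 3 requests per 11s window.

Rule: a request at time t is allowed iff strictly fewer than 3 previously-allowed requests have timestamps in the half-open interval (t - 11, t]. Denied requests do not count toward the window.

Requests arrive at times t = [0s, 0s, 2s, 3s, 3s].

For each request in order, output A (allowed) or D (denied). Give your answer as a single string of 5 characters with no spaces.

Answer: AAADD

Derivation:
Tracking allowed requests in the window:
  req#1 t=0s: ALLOW
  req#2 t=0s: ALLOW
  req#3 t=2s: ALLOW
  req#4 t=3s: DENY
  req#5 t=3s: DENY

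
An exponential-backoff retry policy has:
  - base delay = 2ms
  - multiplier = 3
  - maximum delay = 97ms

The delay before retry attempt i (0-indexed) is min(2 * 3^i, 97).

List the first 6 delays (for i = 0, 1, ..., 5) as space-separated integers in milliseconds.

Computing each delay:
  i=0: min(2*3^0, 97) = 2
  i=1: min(2*3^1, 97) = 6
  i=2: min(2*3^2, 97) = 18
  i=3: min(2*3^3, 97) = 54
  i=4: min(2*3^4, 97) = 97
  i=5: min(2*3^5, 97) = 97

Answer: 2 6 18 54 97 97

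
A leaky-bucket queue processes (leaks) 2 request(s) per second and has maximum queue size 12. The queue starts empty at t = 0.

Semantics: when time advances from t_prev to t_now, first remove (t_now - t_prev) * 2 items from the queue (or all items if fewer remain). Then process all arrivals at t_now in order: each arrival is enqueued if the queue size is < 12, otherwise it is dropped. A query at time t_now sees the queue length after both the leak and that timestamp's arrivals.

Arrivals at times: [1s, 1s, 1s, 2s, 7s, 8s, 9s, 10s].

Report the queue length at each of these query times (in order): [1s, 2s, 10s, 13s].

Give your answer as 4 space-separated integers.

Queue lengths at query times:
  query t=1s: backlog = 3
  query t=2s: backlog = 2
  query t=10s: backlog = 1
  query t=13s: backlog = 0

Answer: 3 2 1 0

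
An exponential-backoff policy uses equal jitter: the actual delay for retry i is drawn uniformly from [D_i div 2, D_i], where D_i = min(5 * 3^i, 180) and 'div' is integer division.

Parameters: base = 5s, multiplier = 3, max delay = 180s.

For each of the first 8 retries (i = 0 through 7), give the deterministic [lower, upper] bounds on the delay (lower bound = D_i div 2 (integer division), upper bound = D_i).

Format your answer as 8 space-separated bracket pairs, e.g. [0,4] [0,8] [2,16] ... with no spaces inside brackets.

Answer: [2,5] [7,15] [22,45] [67,135] [90,180] [90,180] [90,180] [90,180]

Derivation:
Computing bounds per retry:
  i=0: D_i=min(5*3^0,180)=5, bounds=[2,5]
  i=1: D_i=min(5*3^1,180)=15, bounds=[7,15]
  i=2: D_i=min(5*3^2,180)=45, bounds=[22,45]
  i=3: D_i=min(5*3^3,180)=135, bounds=[67,135]
  i=4: D_i=min(5*3^4,180)=180, bounds=[90,180]
  i=5: D_i=min(5*3^5,180)=180, bounds=[90,180]
  i=6: D_i=min(5*3^6,180)=180, bounds=[90,180]
  i=7: D_i=min(5*3^7,180)=180, bounds=[90,180]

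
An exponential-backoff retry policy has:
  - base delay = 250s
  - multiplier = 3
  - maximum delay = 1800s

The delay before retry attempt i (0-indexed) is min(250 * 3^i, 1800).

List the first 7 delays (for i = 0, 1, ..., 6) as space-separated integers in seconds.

Answer: 250 750 1800 1800 1800 1800 1800

Derivation:
Computing each delay:
  i=0: min(250*3^0, 1800) = 250
  i=1: min(250*3^1, 1800) = 750
  i=2: min(250*3^2, 1800) = 1800
  i=3: min(250*3^3, 1800) = 1800
  i=4: min(250*3^4, 1800) = 1800
  i=5: min(250*3^5, 1800) = 1800
  i=6: min(250*3^6, 1800) = 1800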